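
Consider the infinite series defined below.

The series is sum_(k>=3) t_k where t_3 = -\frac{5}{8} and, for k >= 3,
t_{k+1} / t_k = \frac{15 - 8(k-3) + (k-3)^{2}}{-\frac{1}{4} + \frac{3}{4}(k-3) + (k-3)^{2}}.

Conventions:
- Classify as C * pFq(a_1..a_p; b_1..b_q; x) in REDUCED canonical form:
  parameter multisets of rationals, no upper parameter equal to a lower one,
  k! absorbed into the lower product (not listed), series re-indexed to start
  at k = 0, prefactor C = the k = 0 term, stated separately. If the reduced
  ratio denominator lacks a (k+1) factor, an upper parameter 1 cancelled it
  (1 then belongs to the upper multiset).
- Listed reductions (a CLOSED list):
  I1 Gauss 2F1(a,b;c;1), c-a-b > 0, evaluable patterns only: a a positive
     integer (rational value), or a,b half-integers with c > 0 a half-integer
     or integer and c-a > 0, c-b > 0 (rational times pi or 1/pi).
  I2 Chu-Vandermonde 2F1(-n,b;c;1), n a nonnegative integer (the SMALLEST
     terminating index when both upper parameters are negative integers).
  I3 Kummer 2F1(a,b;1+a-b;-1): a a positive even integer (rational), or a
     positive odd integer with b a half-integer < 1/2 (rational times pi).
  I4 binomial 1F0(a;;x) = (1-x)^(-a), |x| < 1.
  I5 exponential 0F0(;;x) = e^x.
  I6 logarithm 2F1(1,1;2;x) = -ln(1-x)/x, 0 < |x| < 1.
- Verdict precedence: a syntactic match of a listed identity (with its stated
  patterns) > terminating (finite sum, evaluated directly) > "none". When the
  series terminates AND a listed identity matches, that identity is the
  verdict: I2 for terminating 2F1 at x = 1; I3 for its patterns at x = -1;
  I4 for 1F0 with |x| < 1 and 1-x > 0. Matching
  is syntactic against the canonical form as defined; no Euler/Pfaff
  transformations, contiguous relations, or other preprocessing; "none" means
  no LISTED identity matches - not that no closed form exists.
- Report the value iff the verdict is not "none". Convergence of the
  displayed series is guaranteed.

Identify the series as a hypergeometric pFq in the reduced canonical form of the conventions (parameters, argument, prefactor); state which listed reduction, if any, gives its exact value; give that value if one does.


At argument 1: a 2F1 with upper {-5, -3}, lower {-\frac{1}{4}}, scaled by C = -\frac{5}{8}. Verdict: this is Vandermonde's identity (I2) (terminating 2F1 at x = 1 with n = 3, b = -5, c = -\frac{1}{4}). Value: \frac{19665}{56}.

Key step: from the first term -\frac{5}{8}: roots of the ratio polynomials (prefactor -5/8) are the negated parameters.
Ratio: r(k) = 1 * (k-5) (k-3) / [(k-\frac{1}{4}) (k+1)] - rational; roots negated = parameters, x = 1, C = -\frac{5}{8}.


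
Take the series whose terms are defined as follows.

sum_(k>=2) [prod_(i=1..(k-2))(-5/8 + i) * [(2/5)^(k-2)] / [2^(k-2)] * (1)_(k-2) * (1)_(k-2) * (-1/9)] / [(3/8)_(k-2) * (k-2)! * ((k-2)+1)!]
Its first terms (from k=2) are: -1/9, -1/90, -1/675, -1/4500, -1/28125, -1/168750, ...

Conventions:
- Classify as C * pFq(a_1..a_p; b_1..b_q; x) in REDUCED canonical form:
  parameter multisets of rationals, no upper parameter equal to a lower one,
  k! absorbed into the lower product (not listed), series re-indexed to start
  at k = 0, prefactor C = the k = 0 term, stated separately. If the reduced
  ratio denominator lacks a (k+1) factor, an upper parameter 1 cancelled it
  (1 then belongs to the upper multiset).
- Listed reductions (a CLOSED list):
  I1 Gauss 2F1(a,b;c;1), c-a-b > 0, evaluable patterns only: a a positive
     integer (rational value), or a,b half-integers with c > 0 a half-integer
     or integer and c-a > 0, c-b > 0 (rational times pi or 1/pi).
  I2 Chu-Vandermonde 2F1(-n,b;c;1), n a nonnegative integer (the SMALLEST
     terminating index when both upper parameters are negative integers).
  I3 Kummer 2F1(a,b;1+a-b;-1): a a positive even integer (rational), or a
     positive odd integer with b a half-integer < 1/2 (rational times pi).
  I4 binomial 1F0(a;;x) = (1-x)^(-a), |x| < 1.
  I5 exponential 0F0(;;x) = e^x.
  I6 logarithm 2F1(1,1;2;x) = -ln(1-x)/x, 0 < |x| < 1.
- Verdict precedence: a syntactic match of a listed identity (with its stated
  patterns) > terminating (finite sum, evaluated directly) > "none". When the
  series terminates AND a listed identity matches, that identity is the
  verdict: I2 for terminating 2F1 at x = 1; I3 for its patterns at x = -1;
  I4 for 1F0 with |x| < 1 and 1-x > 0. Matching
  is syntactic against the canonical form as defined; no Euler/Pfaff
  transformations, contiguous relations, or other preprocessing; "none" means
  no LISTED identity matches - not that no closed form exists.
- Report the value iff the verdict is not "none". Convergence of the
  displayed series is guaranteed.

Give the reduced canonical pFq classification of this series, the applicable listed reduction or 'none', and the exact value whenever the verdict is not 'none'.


Key observation: x = (1/5) and the two k-th powers (C = -1/9) combine into one argument.
Step ratio: r(k) = (1/5) * (k+1) (k+1) / [(k+2) (k+1)] - rational in k, leading ratio (1/5); with t_0 = -1/9, classification follows.

Canonical form: C = -1/9 times 2F1 with upper {1, 1}, lower {2}, x = 1/5. Verdict (x = 1/5): the logarithmic series (I6) applies (the logarithm: parameters (1,1;2), x = 1/5). Exact value: (5/9) * ln(4/5).


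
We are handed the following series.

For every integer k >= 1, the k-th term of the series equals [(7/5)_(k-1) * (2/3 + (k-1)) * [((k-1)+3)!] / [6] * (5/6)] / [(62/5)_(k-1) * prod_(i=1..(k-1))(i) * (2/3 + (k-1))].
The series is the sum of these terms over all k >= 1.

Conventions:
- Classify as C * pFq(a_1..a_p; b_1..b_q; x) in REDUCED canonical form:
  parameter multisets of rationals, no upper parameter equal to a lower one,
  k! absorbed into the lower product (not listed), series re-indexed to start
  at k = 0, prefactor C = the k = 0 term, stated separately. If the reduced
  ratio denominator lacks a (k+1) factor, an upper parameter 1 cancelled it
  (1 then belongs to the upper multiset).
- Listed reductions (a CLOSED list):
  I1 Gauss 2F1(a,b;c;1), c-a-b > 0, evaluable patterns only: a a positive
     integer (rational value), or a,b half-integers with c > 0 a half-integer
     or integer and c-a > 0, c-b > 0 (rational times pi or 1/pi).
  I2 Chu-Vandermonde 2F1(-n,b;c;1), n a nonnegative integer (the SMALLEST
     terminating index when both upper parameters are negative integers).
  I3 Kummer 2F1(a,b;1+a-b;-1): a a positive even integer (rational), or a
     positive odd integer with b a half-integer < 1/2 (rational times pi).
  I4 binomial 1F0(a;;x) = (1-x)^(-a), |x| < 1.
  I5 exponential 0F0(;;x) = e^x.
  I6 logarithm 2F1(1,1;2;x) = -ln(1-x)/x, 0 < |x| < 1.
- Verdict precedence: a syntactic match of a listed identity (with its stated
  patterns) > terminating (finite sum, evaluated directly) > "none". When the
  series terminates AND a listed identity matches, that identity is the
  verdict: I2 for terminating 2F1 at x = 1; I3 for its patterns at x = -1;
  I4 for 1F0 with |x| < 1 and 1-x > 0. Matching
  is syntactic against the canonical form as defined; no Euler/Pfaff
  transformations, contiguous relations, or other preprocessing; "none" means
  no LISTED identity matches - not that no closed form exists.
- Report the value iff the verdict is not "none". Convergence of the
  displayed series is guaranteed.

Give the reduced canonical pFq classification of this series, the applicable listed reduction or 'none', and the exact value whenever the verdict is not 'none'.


Classification (C = 5/6): 2F1 with upper {7/5, 4}, lower {62/5}, argument x = 1. Verdict at x = 1: the Gauss summation I1 matches (x = 1: the Gamma ratio telescopes since c-a-b = 7 > 0 and a = 4 in Z>0). Its exact value is 11609/7500.

Key step: with t_0 = 5/6, the product of the first k integers (C = 5/6, x = 1) is k!.
Adjacent-term ratio: r(k) = 1 * (k+7/5) (k+4) / [(k+62/5) (k+1)] - rational in k. x = 1; t_0 = 5/6; negate the roots.


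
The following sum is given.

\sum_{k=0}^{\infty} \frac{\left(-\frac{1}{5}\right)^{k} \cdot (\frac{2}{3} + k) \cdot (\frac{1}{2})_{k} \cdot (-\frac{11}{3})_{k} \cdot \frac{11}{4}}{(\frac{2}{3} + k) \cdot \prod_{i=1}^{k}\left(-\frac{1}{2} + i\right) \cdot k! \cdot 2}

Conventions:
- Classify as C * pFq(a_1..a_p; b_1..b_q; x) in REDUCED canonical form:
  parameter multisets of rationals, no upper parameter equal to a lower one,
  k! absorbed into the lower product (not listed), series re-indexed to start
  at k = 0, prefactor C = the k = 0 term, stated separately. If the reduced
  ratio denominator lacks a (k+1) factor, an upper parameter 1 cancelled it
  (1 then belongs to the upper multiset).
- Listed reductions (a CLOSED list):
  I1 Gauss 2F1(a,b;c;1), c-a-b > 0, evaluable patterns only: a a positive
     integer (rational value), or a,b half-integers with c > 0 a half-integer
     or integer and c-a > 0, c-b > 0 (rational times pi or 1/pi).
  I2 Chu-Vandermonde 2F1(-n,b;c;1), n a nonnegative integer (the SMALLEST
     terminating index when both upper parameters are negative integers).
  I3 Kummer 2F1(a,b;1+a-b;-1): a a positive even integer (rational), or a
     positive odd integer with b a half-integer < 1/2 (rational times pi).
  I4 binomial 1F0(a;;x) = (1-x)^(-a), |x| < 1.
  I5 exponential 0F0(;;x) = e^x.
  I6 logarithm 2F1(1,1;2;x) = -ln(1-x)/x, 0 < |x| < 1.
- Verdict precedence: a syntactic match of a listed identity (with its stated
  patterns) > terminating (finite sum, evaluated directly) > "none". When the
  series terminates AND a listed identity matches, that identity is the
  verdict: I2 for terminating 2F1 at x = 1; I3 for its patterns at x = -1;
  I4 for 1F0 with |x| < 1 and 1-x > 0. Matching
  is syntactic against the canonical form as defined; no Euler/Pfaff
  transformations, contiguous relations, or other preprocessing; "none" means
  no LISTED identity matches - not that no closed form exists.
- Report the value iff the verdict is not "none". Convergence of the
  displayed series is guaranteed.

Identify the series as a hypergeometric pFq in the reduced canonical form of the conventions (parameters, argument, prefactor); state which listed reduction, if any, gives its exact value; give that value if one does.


Prefactor \frac{11}{8}, argument -\frac{1}{5}: 1F0 with upper {-\frac{11}{3}} over lower {-}. Verdict: this is the binomial series (I4) (the 1F0 binomial series: exponent 11/3, x = -\frac{1}{5}). Its exact value is \frac{11}{8} \cdot \left(\frac{6}{5}\right)^{\frac{11}{3}}.

The tell: x = -\frac{1}{5} and k + 2/3 divides numerator and denominator alike; C = 11/8 after cancelling.
Step ratio: r(k) = -\frac{1}{5} * (k-\frac{11}{3}) / [(k+1)] - rational; roots negated = parameters, x = -\frac{1}{5}, C = \frac{11}{8}.


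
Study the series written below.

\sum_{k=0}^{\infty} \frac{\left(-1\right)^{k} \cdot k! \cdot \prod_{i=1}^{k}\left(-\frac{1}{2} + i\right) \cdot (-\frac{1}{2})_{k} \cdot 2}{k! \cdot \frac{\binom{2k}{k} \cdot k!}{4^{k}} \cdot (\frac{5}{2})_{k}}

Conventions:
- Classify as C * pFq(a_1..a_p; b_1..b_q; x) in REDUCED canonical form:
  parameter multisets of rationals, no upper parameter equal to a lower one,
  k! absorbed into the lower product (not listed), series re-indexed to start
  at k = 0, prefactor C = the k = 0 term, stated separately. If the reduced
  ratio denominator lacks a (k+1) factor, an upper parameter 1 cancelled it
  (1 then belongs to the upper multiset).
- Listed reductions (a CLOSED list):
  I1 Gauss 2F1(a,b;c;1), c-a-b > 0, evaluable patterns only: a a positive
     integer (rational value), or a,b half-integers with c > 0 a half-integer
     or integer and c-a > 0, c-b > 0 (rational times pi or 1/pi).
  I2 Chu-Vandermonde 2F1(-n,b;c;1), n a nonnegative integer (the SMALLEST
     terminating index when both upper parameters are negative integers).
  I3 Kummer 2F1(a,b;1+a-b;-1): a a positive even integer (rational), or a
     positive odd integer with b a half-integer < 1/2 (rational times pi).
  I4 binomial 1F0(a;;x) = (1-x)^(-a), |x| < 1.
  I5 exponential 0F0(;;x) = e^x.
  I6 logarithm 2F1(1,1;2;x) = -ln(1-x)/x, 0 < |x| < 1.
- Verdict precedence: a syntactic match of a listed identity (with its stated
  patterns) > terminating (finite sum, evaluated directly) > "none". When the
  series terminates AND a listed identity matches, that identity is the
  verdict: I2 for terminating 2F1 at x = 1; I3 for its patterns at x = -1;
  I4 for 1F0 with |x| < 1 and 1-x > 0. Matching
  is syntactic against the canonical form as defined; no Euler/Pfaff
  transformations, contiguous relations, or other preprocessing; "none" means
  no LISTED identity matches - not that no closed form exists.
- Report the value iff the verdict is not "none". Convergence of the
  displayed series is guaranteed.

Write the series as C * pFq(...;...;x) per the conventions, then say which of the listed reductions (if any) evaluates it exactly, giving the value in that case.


x = -1 here; the reduced form reads 2F1, upper {-\frac{1}{2}, 1}, lower {\frac{5}{2}}, C = 2. Verdict: this is Kummer (I3) (x = -1; c = \frac{5}{2} equals 1+a-b for upper {-\frac{1}{2}, 1}: listed pattern). Sum: \frac{3}{4} \cdot \pi.

Key step: t_0 = 2 here, and the parameter 1/2 appears in both the upper and lower lists and cancels.
Consecutive-term ratio: r(k) = -1 * (k-\frac{1}{2}) (k+1) / [(k+\frac{5}{2}) (k+1)] ; factor over Q: parameters, x = -1, and C = 2.


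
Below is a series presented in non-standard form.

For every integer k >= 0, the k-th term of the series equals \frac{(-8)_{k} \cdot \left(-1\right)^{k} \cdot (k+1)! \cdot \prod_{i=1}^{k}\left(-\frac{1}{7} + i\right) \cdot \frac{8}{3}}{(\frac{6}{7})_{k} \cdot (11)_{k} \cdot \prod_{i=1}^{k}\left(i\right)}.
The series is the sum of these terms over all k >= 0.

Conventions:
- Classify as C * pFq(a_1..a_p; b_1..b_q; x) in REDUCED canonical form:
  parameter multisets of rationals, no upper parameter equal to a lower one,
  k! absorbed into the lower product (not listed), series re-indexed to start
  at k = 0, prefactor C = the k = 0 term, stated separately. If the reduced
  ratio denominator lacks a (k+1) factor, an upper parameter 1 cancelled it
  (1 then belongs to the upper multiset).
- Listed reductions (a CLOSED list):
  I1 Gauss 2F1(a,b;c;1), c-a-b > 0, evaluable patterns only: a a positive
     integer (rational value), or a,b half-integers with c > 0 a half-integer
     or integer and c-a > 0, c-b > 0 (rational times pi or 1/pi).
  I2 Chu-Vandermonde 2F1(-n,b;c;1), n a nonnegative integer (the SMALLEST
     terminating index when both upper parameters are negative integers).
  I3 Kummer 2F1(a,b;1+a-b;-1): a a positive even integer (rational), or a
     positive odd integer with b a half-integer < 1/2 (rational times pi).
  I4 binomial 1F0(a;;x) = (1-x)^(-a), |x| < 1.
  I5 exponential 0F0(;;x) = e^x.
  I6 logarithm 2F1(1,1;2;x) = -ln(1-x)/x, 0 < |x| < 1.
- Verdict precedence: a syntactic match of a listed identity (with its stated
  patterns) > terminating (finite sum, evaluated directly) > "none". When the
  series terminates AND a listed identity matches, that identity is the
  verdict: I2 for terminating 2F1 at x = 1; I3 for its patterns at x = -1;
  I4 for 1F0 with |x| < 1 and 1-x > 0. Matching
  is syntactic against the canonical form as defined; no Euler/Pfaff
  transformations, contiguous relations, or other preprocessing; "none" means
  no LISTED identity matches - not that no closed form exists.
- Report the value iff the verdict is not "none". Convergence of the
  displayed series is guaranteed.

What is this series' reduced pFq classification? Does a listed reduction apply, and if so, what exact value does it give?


Classification (C = \frac{8}{3}): 2F1 with upper {-8, 2}, lower {11}, argument x = -1. Verdict: this is the Kummer evaluation I3 (x = -1; c = 11 equals 1+a-b for upper {-8, 2}: listed pattern). Sum: \frac{40}{3}.

Key observation: x = -1 and the parameter 6/7 appears in both the upper and lower lists and cancels.
Consecutive-term ratio: r(k) = -1 * (k-8) (k+2) / [(k+11) (k+1)] ; factor over Q: parameters, x = -1, and C = \frac{8}{3}.


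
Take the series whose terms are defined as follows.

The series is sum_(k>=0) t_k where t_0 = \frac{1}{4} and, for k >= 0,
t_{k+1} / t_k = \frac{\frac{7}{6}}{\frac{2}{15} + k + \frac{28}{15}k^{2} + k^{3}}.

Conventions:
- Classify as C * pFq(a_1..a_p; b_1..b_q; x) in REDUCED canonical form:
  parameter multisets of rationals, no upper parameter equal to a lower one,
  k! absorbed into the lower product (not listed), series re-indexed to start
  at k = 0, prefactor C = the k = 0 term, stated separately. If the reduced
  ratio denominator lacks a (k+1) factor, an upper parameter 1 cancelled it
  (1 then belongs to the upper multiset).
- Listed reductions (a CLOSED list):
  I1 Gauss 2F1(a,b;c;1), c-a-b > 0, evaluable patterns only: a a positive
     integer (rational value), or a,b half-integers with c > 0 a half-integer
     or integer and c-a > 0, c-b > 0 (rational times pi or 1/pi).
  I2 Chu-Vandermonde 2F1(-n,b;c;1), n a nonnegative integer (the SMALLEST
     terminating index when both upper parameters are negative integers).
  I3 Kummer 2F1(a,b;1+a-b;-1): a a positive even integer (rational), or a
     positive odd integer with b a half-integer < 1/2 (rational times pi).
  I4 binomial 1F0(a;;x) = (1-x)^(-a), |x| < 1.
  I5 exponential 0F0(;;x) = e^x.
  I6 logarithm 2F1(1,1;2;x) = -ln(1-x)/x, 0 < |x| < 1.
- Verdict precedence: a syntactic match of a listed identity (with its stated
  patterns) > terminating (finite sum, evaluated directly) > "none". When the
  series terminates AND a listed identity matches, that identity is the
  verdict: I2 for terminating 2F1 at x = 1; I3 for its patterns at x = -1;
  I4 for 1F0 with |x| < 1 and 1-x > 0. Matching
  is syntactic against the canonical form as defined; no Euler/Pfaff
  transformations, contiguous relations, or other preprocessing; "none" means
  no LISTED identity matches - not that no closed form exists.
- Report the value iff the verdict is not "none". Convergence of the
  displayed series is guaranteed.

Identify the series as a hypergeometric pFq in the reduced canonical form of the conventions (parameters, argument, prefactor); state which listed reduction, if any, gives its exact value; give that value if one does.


Classification (C = \frac{1}{4}): 0F2 with upper {-}, lower {\frac{1}{5}, \frac{2}{3}}, argument x = \frac{7}{6}. Verdict: none. A 0F2 with upper {-} fits none of I1-I6 at x = \frac{7}{6}; the sum runs forever.

Key step: x = \frac{7}{6} and the expanded ratio factors over Q; prefactor 1/4, roots give parameters.
Consecutive-term ratio: r(k) = \frac{7}{6} * 1 / [(k+\frac{1}{5}) (k+\frac{2}{3}) (k+1)] ; factor over Q: parameters, x = \frac{7}{6}, and C = \frac{1}{4}.


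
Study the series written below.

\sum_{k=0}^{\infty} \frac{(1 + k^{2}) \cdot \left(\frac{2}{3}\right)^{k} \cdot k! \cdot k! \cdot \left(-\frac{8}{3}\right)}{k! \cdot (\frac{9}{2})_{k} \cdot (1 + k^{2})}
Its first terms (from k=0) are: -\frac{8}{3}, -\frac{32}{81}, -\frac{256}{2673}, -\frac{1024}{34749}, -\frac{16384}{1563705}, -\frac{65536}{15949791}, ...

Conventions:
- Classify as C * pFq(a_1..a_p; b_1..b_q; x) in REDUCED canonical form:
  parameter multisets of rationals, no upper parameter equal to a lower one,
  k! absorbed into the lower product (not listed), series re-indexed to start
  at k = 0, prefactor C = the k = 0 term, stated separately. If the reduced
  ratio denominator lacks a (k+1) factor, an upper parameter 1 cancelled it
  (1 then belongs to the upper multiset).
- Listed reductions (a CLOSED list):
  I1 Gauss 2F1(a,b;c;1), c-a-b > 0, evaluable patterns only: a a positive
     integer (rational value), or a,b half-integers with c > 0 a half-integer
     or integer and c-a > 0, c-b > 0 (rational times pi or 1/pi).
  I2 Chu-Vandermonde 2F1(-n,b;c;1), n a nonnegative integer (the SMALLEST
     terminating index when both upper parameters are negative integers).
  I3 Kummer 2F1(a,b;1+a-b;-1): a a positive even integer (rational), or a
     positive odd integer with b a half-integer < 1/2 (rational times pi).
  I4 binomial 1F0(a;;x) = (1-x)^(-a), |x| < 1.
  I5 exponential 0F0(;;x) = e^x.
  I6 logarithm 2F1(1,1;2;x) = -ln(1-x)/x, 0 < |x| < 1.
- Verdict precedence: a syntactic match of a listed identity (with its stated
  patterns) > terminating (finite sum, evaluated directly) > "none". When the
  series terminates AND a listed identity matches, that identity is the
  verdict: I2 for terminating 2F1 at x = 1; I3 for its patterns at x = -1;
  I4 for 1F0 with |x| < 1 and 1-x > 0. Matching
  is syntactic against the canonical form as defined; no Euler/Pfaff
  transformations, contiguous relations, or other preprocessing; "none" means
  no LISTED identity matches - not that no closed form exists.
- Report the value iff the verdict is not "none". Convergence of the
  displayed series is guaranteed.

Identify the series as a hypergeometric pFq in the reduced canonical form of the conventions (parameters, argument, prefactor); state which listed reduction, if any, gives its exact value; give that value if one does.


With C = -\frac{8}{3}: the canonical form is 2F1(1, 1; \frac{9}{2}; \frac{2}{3}). Verdict: none. No listed pattern accepts 2F1(1, 1; \frac{9}{2}; \frac{2}{3}).

Structural cue: t_0 = -\frac{8}{3} here, and k^2 + 1 divides numerator and denominator alike; C = -8/3, x = 2/3 after cancelling.
Consecutive-term ratio: r(k) = \frac{2}{3} * (k+1) (k+1) / [(k+\frac{9}{2}) (k+1)] ; factor over Q: parameters, x = \frac{2}{3}, and C = -\frac{8}{3}.


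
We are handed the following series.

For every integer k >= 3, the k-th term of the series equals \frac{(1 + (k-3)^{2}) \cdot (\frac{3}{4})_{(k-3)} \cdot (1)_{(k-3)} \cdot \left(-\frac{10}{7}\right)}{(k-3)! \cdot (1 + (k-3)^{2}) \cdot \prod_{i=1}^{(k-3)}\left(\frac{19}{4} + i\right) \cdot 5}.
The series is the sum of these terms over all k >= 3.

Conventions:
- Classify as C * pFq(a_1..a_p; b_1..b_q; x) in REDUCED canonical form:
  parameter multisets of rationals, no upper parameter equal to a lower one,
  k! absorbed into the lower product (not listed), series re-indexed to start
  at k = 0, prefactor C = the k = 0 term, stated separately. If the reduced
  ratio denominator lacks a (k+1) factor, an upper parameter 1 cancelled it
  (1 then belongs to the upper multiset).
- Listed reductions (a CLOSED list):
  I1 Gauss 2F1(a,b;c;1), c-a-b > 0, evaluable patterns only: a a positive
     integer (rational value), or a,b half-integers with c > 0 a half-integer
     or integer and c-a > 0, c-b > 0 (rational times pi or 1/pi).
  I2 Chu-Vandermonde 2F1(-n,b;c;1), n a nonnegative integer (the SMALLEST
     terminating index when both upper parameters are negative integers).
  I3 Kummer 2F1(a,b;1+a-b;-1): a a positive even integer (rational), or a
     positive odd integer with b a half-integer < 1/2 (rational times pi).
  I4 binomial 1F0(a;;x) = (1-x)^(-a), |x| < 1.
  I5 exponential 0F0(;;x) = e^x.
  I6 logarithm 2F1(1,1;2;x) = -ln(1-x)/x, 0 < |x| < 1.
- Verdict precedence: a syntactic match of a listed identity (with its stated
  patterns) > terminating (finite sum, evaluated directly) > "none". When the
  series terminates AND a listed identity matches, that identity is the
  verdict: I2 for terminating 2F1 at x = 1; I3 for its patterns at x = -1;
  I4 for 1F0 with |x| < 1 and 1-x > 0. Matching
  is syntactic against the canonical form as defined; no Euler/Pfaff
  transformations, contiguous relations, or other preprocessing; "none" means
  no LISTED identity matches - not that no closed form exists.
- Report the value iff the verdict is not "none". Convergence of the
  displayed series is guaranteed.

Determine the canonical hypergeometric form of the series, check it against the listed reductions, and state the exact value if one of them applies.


Canonical form: C = -\frac{2}{7} times 2F1 with upper {\frac{3}{4}, 1}, lower {\frac{23}{4}}, x = 1. Verdict: this is the Gauss summation I1 (x = 1: the Gamma ratio telescopes since c-a-b = 4 > 0 and a = 1 in Z>0). Hence: -\frac{19}{56}.

Key observation: from the first term -\frac{2}{7}: k^2 + 1 divides numerator and denominator alike; C = -2/7, x = 1 after cancelling.
Consecutive-term ratio: r(k) = 1 * (k+\frac{3}{4}) (k+1) / [(k+\frac{23}{4}) (k+1)] - rational in k, leading ratio 1; with t_0 = -\frac{2}{7}, classification follows.


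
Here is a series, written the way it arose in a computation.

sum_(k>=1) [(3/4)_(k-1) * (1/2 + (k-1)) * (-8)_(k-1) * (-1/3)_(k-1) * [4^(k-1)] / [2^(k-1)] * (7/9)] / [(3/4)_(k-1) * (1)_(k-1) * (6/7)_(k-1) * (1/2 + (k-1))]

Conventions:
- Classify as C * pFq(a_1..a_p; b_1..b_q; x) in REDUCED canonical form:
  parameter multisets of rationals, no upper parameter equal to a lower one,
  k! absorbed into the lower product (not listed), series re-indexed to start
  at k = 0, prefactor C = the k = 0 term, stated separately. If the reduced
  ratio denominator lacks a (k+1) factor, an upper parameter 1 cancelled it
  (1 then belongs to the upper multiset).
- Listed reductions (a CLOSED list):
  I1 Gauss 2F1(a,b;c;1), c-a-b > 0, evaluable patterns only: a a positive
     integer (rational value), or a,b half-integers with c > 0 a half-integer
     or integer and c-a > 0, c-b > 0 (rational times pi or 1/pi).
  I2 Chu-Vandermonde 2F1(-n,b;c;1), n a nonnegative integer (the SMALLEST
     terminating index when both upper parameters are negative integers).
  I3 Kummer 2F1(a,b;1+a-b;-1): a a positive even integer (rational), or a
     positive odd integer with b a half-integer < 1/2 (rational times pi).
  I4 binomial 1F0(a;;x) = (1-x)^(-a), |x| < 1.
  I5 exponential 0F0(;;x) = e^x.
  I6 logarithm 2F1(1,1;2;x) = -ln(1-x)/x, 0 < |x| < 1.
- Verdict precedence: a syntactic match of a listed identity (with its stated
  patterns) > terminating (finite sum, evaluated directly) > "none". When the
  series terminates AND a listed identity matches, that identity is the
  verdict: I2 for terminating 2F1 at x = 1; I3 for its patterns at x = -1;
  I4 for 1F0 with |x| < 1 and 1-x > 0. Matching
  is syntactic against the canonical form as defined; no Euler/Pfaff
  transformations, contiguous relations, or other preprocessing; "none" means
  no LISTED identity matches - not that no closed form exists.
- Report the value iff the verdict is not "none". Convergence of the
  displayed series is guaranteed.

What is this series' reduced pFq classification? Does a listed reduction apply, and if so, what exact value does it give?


The series (x = 2) is 2F1: upper {-8, -1/3}, lower {6/7}, prefactor 7/9. Verdict: terminating at k = 8: the factor (-8)_k kills every later term; summing the 9 survivors is exact. Value: 310468927601/130015446327.

Structural cue: from the first term 7/9: the factor k + 1/2 cancels (top and bottom), leaving C = 7/9.
Ratio: r(k) = 2 * (k-8) (k-1/3) / [(k+6/7) (k+1)] - poly over poly, x = 2 from leading terms; C = 7/9 at k = 0.


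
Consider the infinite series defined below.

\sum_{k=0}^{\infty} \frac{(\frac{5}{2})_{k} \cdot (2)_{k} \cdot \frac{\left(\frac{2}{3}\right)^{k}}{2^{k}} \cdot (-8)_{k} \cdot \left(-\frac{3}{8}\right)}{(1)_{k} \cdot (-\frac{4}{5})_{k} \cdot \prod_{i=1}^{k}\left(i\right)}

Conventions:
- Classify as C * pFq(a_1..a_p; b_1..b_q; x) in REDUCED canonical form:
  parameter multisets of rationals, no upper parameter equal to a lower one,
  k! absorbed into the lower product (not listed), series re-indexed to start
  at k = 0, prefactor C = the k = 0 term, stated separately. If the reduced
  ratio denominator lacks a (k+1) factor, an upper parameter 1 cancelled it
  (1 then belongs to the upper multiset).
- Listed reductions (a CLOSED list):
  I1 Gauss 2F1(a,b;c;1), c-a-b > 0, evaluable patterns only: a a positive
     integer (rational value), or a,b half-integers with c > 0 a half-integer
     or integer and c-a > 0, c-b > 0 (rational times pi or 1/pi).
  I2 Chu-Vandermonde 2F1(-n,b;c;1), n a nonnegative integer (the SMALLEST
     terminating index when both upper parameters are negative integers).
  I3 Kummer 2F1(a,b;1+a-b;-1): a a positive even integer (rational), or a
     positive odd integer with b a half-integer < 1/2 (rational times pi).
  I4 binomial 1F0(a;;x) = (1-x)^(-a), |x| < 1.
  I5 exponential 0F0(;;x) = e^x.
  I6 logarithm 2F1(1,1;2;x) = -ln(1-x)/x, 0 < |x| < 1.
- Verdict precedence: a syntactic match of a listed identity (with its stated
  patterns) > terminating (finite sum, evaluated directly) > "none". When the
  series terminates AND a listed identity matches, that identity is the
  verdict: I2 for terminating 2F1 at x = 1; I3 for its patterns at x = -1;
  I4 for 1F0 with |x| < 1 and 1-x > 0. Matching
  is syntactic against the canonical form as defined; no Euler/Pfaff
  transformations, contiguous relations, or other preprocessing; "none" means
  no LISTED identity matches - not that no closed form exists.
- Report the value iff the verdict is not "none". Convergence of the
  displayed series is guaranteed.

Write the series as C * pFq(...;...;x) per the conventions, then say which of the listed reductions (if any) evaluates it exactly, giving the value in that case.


The series (x = \frac{1}{3}) is 3F2: upper {-8, 2, \frac{5}{2}}, lower {-\frac{4}{5}, 1}, prefactor -\frac{3}{8}. Verdict: terminating - the sum ends at index 8 because -8 is a negative integer; exact evaluation follows. Exact value: -\frac{23462895839}{3949461504}.

Key observation: x = \frac{1}{3} and the two k-th powers (prefactor -3/8) combine into one argument.
Step ratio: r(k) = \frac{1}{3} * (k-8) (k+2) (k+\frac{5}{2}) / [(k-\frac{4}{5}) (k+1) (k+1)] - rational; roots negated = parameters, x = \frac{1}{3}, C = -\frac{3}{8}.


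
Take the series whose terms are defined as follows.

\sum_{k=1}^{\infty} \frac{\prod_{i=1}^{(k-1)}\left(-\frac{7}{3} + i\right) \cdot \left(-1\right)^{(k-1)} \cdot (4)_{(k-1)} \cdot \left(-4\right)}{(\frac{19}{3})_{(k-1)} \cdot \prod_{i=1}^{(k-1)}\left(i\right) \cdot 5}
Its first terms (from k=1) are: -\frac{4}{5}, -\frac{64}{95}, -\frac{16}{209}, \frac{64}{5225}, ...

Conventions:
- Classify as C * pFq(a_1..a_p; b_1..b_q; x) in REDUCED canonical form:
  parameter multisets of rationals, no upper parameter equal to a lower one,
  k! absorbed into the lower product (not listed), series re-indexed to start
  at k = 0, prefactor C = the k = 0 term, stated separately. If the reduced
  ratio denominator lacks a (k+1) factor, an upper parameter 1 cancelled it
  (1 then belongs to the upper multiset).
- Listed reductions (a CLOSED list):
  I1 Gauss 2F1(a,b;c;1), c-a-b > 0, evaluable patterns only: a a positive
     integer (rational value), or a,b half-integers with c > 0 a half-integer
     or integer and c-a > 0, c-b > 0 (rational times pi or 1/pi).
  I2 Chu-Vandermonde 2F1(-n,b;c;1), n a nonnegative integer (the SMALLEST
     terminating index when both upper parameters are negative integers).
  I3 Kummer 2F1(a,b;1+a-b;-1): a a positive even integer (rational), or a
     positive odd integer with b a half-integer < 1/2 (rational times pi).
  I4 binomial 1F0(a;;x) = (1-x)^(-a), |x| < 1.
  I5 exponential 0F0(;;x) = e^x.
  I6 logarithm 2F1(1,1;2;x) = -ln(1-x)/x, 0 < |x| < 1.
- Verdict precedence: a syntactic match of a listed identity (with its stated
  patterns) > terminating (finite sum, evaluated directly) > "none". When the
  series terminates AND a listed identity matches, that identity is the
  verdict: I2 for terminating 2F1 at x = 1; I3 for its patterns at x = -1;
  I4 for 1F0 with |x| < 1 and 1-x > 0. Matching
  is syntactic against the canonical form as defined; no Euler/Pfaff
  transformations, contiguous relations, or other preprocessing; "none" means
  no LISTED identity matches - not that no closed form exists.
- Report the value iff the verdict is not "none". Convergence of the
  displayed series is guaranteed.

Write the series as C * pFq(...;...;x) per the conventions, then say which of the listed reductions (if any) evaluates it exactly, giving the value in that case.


With C = -\frac{4}{5}: the canonical form is 2F1(-\frac{4}{3}, 4; \frac{19}{3}; -1). Verdict (x = -1): Kummer's theorem (I3) applies (x = -1; c = \frac{19}{3} equals 1+a-b for upper {-\frac{4}{3}, 4}: listed pattern). Its exact value is -\frac{208}{135}.

Key observation: t_0 = -\frac{4}{5} here, and the running product (C = -4/5) telescopes to a rising factorial.
Adjacent-term ratio: r(k) = -1 * (k-\frac{4}{3}) (k+4) / [(k+\frac{19}{3}) (k+1)] - rational in k. x = -1; t_0 = -\frac{4}{5}; negate the roots.


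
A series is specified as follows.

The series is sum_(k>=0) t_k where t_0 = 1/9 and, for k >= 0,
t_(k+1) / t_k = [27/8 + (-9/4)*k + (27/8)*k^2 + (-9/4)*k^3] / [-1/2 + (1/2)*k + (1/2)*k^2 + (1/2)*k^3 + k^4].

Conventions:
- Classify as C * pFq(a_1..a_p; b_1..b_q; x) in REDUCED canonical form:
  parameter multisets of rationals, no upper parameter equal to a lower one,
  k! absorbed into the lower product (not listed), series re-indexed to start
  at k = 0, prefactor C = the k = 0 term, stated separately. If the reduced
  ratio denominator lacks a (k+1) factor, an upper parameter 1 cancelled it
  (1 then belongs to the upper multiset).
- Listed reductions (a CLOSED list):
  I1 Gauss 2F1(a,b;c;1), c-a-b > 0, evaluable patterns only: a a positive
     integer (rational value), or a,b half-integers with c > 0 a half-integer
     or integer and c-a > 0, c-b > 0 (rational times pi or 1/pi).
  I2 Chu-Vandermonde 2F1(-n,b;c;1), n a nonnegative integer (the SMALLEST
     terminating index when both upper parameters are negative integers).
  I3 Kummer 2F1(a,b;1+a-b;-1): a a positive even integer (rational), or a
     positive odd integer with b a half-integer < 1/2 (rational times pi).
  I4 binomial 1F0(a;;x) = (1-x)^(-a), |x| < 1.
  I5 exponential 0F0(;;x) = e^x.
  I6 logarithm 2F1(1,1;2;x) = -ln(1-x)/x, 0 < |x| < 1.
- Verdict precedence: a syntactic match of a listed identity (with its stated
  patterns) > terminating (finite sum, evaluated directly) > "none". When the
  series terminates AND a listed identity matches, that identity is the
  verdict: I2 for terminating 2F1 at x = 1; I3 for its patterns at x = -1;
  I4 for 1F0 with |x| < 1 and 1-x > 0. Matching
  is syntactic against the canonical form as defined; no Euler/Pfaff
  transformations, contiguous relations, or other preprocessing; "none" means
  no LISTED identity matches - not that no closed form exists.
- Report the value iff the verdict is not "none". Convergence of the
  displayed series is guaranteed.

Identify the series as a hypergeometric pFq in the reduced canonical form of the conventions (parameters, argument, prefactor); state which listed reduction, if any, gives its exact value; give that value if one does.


Structural cue: t_0 = 1/9 here, and cancel k^2 + 1 from the displayed ratio first; then C = 1/9.
Consecutive-term ratio: r(k) = (-9/4) * (k-3/2) / [(k-1/2) (k+1)] - rational; roots negated = parameters, x = (-9/4), C = 1/9.

Reduced: x = -9/4, 1F1, upper = {-3/2}, lower = {-1/2}, C = 1/9. Verdict: none. Every listed pattern misses the 1F1 form at -9/4, upper {-3/2}.


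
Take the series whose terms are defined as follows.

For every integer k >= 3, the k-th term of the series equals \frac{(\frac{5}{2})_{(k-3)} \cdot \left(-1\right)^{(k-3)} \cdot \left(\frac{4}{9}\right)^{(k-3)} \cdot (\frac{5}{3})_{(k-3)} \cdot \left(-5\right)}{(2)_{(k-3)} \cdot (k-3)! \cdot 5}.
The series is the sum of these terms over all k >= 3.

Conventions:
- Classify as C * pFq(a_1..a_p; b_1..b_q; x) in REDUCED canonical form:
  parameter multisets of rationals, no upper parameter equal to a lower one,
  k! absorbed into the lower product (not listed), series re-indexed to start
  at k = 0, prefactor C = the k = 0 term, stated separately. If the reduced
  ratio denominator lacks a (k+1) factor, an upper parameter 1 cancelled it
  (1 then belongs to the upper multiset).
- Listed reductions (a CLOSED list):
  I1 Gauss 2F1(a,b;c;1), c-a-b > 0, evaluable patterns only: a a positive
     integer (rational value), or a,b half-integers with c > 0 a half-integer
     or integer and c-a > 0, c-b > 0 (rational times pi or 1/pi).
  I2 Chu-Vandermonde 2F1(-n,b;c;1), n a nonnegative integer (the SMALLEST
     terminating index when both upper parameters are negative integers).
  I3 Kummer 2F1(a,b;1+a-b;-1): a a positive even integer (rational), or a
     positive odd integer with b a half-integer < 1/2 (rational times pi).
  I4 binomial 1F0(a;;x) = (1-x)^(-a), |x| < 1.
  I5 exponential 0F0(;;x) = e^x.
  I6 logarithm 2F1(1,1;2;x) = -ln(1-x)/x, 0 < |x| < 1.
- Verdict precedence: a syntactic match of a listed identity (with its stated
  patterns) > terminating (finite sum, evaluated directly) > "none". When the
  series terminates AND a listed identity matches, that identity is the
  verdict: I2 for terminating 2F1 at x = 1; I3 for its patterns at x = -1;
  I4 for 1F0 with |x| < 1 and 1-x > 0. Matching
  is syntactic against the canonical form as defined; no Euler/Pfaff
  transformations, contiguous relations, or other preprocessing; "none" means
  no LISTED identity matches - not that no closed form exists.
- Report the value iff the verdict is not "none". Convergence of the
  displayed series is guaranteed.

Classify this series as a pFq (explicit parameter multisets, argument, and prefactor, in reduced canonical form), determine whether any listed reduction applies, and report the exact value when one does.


The series (x = -\frac{4}{9}) is 2F1: upper {\frac{5}{3}, \frac{5}{2}}, lower {2}, prefactor -1. Verdict: none. No listed pattern accepts 2F1(\frac{5}{3}, \frac{5}{2}; 2; -\frac{4}{9}).

Key step: x = -\frac{4}{9} and the constant factors (C = -1, x = -4/9) combine into one prefactor.
Ratio: r(k) = -\frac{4}{9} * (k+\frac{5}{3}) (k+\frac{5}{2}) / [(k+2) (k+1)] - rational in k. x = -\frac{4}{9}; t_0 = -1; negate the roots.


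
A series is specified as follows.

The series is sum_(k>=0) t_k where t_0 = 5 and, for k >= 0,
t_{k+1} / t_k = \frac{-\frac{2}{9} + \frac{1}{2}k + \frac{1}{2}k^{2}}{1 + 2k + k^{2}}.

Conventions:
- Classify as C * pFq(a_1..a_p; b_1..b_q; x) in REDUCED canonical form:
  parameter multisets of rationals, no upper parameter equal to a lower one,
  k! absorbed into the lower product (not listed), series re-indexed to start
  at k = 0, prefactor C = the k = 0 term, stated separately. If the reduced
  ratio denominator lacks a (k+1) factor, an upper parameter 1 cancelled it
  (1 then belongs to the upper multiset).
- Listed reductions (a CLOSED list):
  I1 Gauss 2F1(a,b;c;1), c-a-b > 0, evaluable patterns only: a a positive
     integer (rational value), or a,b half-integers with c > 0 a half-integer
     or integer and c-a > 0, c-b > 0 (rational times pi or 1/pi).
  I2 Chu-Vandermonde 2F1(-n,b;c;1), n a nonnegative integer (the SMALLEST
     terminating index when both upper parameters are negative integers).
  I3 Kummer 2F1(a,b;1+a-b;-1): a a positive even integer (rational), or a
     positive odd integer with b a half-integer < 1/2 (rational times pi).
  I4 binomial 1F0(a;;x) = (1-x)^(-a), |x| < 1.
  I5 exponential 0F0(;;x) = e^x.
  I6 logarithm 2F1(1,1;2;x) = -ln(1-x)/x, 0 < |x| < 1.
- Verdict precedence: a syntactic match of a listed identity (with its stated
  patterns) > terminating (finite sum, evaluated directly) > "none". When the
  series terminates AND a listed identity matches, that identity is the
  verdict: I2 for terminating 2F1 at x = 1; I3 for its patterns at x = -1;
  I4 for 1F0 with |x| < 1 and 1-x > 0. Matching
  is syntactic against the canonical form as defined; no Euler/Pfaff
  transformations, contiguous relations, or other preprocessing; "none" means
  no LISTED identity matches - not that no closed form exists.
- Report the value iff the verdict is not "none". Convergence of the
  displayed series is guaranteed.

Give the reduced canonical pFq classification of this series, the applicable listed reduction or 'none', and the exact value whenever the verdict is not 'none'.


Prefactor 5, argument \frac{1}{2}: 2F1 with upper {-\frac{1}{3}, \frac{4}{3}} over lower {1}. Verdict: none (x = \frac{1}{2}): each listed identity misses the multisets {-\frac{1}{3}, \frac{4}{3}} ; {1}.

Structural cue: t_0 = 5 here, and factor the ratio over Q (prefactor 5): negated roots = parameters.
Step ratio: r(k) = \frac{1}{2} * (k-\frac{1}{3}) (k+\frac{4}{3}) / [(k+1) (k+1)] ; factor over Q: parameters, x = \frac{1}{2}, and C = 5.


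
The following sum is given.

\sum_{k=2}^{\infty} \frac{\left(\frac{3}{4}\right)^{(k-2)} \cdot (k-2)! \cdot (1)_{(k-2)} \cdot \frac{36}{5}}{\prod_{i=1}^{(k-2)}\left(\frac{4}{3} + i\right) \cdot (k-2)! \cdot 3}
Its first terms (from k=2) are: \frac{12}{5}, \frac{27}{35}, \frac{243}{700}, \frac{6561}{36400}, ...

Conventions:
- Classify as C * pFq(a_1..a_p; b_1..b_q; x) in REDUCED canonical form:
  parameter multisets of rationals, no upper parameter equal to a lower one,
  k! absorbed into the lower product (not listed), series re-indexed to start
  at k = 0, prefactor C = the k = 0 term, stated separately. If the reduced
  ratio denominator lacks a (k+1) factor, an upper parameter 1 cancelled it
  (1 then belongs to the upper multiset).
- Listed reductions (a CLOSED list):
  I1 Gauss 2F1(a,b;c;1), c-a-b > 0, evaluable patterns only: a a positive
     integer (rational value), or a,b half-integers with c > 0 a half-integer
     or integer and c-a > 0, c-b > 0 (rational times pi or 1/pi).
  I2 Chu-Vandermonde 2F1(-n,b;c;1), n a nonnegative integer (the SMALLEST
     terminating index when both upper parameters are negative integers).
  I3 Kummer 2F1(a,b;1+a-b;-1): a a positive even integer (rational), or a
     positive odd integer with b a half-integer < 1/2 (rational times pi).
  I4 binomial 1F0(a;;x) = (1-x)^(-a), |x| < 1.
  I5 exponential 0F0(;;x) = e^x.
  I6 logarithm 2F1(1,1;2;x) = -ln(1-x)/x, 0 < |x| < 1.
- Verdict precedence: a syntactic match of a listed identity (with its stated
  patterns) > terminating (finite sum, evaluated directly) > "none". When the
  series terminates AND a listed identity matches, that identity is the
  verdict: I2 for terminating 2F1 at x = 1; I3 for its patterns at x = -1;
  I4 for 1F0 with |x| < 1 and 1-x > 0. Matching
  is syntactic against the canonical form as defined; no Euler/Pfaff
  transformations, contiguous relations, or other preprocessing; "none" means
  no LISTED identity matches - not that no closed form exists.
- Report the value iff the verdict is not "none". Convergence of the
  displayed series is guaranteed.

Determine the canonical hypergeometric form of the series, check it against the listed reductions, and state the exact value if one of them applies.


Key observation: t_0 being \frac{12}{5}, the constant factors (C = 12/5, x = 3/4) combine into one prefactor.
Step ratio: r(k) = \frac{3}{4} * (k+1) (k+1) / [(k+\frac{7}{3}) (k+1)] - poly over poly, x = \frac{3}{4} from leading terms; C = \frac{12}{5} at k = 0.

With C = \frac{12}{5}: the canonical form is 2F1(1, 1; \frac{7}{3}; \frac{3}{4}). Verdict: none (x = \frac{3}{4}): each listed identity misses the multisets {1, 1} ; {\frac{7}{3}}.
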